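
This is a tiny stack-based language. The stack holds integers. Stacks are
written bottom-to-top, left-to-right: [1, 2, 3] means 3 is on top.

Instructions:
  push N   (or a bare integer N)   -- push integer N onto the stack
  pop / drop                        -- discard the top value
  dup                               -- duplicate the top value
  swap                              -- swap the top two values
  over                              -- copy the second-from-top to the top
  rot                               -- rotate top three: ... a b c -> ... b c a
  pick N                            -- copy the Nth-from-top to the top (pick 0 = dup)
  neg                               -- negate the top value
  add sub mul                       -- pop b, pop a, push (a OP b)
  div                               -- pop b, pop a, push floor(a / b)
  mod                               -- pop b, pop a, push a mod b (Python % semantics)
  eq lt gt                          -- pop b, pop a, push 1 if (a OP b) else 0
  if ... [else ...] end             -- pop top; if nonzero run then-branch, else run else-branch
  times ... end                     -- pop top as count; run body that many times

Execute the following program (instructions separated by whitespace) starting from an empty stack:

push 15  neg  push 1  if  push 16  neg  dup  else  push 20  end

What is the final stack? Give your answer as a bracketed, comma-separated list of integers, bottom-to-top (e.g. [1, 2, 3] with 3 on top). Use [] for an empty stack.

Answer: [-15, -16, -16]

Derivation:
After 'push 15': [15]
After 'neg': [-15]
After 'push 1': [-15, 1]
After 'if': [-15]
After 'push 16': [-15, 16]
After 'neg': [-15, -16]
After 'dup': [-15, -16, -16]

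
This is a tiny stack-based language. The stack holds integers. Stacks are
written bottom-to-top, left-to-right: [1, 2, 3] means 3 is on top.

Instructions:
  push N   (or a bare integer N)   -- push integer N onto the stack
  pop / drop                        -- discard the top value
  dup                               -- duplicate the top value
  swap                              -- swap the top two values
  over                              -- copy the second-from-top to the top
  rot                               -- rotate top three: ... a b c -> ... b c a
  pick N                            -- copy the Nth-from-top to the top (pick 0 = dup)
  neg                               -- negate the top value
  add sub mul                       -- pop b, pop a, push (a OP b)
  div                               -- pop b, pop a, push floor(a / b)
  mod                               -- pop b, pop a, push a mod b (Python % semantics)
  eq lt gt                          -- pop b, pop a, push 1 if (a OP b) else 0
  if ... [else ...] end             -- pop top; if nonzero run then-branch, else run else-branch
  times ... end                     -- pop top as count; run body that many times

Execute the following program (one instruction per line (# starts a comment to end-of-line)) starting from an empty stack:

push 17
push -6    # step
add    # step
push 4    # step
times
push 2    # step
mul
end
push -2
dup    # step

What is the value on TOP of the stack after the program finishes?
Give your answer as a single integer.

Answer: -2

Derivation:
After 'push 17': [17]
After 'push -6': [17, -6]
After 'add': [11]
After 'push 4': [11, 4]
After 'times': [11]
After 'push 2': [11, 2]
After 'mul': [22]
After 'push 2': [22, 2]
After 'mul': [44]
After 'push 2': [44, 2]
After 'mul': [88]
After 'push 2': [88, 2]
After 'mul': [176]
After 'push -2': [176, -2]
After 'dup': [176, -2, -2]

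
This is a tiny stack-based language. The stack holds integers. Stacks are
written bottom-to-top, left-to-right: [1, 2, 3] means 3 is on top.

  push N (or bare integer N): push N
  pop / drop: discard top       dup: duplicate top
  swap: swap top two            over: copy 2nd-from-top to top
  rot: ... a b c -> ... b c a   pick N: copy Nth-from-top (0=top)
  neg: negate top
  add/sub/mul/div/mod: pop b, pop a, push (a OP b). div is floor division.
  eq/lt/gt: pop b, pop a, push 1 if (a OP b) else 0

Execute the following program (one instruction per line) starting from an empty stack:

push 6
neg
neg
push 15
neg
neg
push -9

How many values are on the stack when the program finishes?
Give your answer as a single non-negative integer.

After 'push 6': stack = [6] (depth 1)
After 'neg': stack = [-6] (depth 1)
After 'neg': stack = [6] (depth 1)
After 'push 15': stack = [6, 15] (depth 2)
After 'neg': stack = [6, -15] (depth 2)
After 'neg': stack = [6, 15] (depth 2)
After 'push -9': stack = [6, 15, -9] (depth 3)

Answer: 3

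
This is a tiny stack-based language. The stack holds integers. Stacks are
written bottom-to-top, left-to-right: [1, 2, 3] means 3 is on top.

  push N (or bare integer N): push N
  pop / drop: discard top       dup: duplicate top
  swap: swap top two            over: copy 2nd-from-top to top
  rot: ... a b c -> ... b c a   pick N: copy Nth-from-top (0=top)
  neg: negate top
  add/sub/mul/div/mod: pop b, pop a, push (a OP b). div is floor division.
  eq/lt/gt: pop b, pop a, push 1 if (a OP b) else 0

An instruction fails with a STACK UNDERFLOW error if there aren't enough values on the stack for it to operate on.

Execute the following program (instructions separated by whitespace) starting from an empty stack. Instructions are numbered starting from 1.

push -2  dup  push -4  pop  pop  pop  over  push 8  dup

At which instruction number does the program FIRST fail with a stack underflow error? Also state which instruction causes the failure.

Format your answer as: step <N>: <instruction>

Step 1 ('push -2'): stack = [-2], depth = 1
Step 2 ('dup'): stack = [-2, -2], depth = 2
Step 3 ('push -4'): stack = [-2, -2, -4], depth = 3
Step 4 ('pop'): stack = [-2, -2], depth = 2
Step 5 ('pop'): stack = [-2], depth = 1
Step 6 ('pop'): stack = [], depth = 0
Step 7 ('over'): needs 2 value(s) but depth is 0 — STACK UNDERFLOW

Answer: step 7: over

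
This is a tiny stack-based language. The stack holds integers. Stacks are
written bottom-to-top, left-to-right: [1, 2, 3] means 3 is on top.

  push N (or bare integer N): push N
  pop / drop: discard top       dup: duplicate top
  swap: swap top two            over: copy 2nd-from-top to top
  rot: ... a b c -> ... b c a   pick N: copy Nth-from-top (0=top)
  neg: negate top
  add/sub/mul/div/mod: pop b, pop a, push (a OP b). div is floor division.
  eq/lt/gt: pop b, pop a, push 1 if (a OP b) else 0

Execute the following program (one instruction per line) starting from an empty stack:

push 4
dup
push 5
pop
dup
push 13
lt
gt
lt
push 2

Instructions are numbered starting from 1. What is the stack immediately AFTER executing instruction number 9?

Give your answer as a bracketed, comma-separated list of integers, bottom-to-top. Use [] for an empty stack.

Answer: [0]

Derivation:
Step 1 ('push 4'): [4]
Step 2 ('dup'): [4, 4]
Step 3 ('push 5'): [4, 4, 5]
Step 4 ('pop'): [4, 4]
Step 5 ('dup'): [4, 4, 4]
Step 6 ('push 13'): [4, 4, 4, 13]
Step 7 ('lt'): [4, 4, 1]
Step 8 ('gt'): [4, 1]
Step 9 ('lt'): [0]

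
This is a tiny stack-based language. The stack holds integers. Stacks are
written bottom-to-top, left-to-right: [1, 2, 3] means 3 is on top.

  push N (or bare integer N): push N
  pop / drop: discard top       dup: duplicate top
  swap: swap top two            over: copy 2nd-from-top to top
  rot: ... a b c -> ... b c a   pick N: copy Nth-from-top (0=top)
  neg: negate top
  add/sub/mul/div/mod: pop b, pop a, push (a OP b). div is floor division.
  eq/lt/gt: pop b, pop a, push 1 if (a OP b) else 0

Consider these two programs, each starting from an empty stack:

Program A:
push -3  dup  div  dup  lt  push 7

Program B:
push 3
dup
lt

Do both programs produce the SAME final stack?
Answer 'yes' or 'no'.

Answer: no

Derivation:
Program A trace:
  After 'push -3': [-3]
  After 'dup': [-3, -3]
  After 'div': [1]
  After 'dup': [1, 1]
  After 'lt': [0]
  After 'push 7': [0, 7]
Program A final stack: [0, 7]

Program B trace:
  After 'push 3': [3]
  After 'dup': [3, 3]
  After 'lt': [0]
Program B final stack: [0]
Same: no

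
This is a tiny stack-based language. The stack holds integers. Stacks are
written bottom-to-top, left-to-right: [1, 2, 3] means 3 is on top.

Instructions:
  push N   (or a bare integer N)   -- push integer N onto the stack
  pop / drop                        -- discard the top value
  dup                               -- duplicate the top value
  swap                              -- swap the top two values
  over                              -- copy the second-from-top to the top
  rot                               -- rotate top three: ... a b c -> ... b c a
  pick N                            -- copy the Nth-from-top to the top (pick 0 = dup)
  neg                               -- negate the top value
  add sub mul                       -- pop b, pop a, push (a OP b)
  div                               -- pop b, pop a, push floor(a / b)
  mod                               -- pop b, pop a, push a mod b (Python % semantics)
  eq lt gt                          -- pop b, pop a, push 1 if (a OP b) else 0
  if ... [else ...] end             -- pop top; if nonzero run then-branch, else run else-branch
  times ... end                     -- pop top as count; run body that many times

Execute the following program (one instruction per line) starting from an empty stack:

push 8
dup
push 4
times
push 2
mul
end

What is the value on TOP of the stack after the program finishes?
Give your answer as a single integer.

Answer: 128

Derivation:
After 'push 8': [8]
After 'dup': [8, 8]
After 'push 4': [8, 8, 4]
After 'times': [8, 8]
After 'push 2': [8, 8, 2]
After 'mul': [8, 16]
After 'push 2': [8, 16, 2]
After 'mul': [8, 32]
After 'push 2': [8, 32, 2]
After 'mul': [8, 64]
After 'push 2': [8, 64, 2]
After 'mul': [8, 128]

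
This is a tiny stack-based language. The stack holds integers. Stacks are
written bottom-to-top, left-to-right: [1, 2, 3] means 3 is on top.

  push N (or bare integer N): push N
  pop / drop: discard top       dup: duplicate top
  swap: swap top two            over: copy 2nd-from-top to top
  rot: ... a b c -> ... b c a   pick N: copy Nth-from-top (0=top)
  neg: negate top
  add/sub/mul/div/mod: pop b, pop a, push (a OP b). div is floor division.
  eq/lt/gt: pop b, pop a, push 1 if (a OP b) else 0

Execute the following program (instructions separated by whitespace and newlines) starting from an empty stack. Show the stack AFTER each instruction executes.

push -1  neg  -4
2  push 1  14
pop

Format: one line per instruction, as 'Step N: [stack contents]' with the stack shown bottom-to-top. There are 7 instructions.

Step 1: [-1]
Step 2: [1]
Step 3: [1, -4]
Step 4: [1, -4, 2]
Step 5: [1, -4, 2, 1]
Step 6: [1, -4, 2, 1, 14]
Step 7: [1, -4, 2, 1]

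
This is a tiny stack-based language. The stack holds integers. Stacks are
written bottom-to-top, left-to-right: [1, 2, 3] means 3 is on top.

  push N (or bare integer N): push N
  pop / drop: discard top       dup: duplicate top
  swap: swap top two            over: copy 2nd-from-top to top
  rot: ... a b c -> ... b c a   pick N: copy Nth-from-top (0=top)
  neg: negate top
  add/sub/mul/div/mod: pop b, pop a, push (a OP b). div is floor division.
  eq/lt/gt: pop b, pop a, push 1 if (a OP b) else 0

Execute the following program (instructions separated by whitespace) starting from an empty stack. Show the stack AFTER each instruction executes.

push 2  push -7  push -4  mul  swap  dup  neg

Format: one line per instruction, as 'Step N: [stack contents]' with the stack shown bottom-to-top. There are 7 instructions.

Step 1: [2]
Step 2: [2, -7]
Step 3: [2, -7, -4]
Step 4: [2, 28]
Step 5: [28, 2]
Step 6: [28, 2, 2]
Step 7: [28, 2, -2]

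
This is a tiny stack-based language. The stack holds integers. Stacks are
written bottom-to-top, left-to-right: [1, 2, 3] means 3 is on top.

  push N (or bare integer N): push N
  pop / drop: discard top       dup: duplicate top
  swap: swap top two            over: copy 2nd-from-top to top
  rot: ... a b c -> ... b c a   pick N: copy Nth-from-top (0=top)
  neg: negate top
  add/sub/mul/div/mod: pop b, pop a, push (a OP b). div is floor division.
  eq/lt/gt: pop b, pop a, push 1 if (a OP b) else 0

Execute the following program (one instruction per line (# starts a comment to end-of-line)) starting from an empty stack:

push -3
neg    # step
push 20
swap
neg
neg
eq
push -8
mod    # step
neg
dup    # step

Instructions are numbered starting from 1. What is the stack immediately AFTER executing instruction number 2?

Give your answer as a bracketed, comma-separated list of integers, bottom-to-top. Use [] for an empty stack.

Step 1 ('push -3'): [-3]
Step 2 ('neg'): [3]

Answer: [3]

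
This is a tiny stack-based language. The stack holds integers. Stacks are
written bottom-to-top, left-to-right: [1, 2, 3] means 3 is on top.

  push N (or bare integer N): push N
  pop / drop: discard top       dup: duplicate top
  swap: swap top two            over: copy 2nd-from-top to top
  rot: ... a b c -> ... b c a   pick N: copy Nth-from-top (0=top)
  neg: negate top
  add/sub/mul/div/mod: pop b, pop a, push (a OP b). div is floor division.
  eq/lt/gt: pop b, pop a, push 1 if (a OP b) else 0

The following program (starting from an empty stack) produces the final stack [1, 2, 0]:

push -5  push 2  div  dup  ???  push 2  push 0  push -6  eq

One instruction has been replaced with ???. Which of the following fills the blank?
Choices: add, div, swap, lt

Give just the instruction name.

Answer: div

Derivation:
Stack before ???: [-3, -3]
Stack after ???:  [1]
Checking each choice:
  add: produces [-6, 2, 0]
  div: MATCH
  swap: produces [-3, -3, 2, 0]
  lt: produces [0, 2, 0]


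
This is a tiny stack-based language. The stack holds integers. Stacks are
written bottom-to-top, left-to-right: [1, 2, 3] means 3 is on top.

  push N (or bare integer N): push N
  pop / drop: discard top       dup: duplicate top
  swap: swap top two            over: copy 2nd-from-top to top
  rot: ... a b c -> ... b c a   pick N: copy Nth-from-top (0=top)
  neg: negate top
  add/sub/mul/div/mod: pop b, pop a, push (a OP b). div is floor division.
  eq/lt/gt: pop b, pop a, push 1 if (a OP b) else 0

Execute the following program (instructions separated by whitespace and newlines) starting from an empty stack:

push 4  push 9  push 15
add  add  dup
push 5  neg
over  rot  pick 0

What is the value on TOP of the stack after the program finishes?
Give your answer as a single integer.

Answer: 28

Derivation:
After 'push 4': [4]
After 'push 9': [4, 9]
After 'push 15': [4, 9, 15]
After 'add': [4, 24]
After 'add': [28]
After 'dup': [28, 28]
After 'push 5': [28, 28, 5]
After 'neg': [28, 28, -5]
After 'over': [28, 28, -5, 28]
After 'rot': [28, -5, 28, 28]
After 'pick 0': [28, -5, 28, 28, 28]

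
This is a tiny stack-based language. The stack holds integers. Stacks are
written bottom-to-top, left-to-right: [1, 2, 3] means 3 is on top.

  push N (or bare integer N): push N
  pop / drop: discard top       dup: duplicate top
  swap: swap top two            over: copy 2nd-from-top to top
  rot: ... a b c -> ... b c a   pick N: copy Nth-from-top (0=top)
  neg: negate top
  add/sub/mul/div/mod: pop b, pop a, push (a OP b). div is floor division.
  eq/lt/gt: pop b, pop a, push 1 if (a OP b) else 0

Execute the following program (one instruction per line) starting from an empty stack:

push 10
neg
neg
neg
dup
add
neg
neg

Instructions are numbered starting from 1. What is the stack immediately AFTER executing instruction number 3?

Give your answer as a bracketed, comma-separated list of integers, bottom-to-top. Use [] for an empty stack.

Step 1 ('push 10'): [10]
Step 2 ('neg'): [-10]
Step 3 ('neg'): [10]

Answer: [10]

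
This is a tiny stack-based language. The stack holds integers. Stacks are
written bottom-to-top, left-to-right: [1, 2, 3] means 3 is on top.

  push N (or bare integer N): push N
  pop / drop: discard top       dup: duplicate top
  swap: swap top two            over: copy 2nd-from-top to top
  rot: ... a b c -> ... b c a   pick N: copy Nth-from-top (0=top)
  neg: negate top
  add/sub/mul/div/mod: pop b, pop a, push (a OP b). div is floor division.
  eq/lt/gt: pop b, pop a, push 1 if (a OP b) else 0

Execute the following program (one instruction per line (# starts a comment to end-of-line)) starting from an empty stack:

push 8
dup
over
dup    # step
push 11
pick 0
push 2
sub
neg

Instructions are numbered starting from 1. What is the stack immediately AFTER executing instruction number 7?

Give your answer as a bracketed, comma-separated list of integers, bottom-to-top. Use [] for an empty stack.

Step 1 ('push 8'): [8]
Step 2 ('dup'): [8, 8]
Step 3 ('over'): [8, 8, 8]
Step 4 ('dup'): [8, 8, 8, 8]
Step 5 ('push 11'): [8, 8, 8, 8, 11]
Step 6 ('pick 0'): [8, 8, 8, 8, 11, 11]
Step 7 ('push 2'): [8, 8, 8, 8, 11, 11, 2]

Answer: [8, 8, 8, 8, 11, 11, 2]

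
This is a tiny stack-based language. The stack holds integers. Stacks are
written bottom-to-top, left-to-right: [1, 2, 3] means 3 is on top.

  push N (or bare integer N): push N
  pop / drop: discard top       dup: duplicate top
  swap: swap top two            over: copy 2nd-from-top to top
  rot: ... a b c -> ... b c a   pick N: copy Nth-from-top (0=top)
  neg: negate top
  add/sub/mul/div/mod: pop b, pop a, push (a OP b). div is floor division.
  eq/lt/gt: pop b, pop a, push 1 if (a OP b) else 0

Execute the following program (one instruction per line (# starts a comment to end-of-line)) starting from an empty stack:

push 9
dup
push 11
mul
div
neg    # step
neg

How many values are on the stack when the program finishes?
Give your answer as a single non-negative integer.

After 'push 9': stack = [9] (depth 1)
After 'dup': stack = [9, 9] (depth 2)
After 'push 11': stack = [9, 9, 11] (depth 3)
After 'mul': stack = [9, 99] (depth 2)
After 'div': stack = [0] (depth 1)
After 'neg': stack = [0] (depth 1)
After 'neg': stack = [0] (depth 1)

Answer: 1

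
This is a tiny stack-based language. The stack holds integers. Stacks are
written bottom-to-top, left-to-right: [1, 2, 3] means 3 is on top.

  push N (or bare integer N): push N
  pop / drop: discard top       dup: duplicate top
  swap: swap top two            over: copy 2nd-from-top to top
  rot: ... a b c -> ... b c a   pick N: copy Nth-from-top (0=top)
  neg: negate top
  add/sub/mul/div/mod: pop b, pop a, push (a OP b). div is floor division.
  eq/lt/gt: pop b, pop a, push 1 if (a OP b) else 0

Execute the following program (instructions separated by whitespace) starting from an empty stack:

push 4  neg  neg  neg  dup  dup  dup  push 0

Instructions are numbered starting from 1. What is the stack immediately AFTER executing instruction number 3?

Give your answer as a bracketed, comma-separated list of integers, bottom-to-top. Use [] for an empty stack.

Step 1 ('push 4'): [4]
Step 2 ('neg'): [-4]
Step 3 ('neg'): [4]

Answer: [4]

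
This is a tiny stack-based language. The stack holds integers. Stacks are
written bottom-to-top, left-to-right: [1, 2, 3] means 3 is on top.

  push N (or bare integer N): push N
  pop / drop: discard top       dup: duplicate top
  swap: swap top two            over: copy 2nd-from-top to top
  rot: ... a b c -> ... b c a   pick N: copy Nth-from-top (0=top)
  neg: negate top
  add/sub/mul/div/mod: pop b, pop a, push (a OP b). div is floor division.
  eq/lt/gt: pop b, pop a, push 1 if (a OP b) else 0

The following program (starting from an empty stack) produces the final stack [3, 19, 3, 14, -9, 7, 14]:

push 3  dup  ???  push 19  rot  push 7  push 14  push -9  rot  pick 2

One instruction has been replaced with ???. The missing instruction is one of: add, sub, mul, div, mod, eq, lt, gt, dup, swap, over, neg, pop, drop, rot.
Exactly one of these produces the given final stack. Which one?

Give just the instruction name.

Answer: swap

Derivation:
Stack before ???: [3, 3]
Stack after ???:  [3, 3]
The instruction that transforms [3, 3] -> [3, 3] is: swap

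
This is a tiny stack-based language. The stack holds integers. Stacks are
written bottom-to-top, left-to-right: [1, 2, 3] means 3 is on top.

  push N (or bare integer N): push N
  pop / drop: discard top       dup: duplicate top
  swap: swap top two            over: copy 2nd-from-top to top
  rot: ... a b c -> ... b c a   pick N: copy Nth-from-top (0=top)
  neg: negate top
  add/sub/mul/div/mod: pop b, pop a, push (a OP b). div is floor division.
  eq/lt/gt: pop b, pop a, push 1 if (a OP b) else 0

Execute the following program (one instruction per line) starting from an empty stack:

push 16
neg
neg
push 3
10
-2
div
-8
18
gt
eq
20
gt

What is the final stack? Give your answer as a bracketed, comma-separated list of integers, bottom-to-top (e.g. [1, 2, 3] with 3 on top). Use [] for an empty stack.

After 'push 16': [16]
After 'neg': [-16]
After 'neg': [16]
After 'push 3': [16, 3]
After 'push 10': [16, 3, 10]
After 'push -2': [16, 3, 10, -2]
After 'div': [16, 3, -5]
After 'push -8': [16, 3, -5, -8]
After 'push 18': [16, 3, -5, -8, 18]
After 'gt': [16, 3, -5, 0]
After 'eq': [16, 3, 0]
After 'push 20': [16, 3, 0, 20]
After 'gt': [16, 3, 0]

Answer: [16, 3, 0]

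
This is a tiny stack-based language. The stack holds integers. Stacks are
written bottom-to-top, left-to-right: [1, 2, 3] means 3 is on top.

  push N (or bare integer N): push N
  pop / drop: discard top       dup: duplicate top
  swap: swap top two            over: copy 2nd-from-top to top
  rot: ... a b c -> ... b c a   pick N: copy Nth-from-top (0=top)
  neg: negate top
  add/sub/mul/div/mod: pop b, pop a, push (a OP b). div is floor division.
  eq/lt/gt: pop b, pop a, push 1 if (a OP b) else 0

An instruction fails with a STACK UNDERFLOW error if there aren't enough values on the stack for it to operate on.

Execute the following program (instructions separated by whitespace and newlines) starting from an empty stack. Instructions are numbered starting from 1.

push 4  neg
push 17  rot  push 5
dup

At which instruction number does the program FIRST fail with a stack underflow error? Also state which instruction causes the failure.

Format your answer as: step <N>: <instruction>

Step 1 ('push 4'): stack = [4], depth = 1
Step 2 ('neg'): stack = [-4], depth = 1
Step 3 ('push 17'): stack = [-4, 17], depth = 2
Step 4 ('rot'): needs 3 value(s) but depth is 2 — STACK UNDERFLOW

Answer: step 4: rot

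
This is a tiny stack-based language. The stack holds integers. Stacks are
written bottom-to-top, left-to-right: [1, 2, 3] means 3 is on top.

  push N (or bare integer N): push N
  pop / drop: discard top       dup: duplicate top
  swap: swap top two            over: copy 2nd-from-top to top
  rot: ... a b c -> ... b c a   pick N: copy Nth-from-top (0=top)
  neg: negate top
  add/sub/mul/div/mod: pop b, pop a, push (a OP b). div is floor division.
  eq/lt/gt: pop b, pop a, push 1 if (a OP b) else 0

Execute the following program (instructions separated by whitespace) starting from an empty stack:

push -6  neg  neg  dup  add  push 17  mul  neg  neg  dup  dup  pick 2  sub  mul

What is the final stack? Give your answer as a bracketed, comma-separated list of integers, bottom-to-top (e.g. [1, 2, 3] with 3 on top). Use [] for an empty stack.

After 'push -6': [-6]
After 'neg': [6]
After 'neg': [-6]
After 'dup': [-6, -6]
After 'add': [-12]
After 'push 17': [-12, 17]
After 'mul': [-204]
After 'neg': [204]
After 'neg': [-204]
After 'dup': [-204, -204]
After 'dup': [-204, -204, -204]
After 'pick 2': [-204, -204, -204, -204]
After 'sub': [-204, -204, 0]
After 'mul': [-204, 0]

Answer: [-204, 0]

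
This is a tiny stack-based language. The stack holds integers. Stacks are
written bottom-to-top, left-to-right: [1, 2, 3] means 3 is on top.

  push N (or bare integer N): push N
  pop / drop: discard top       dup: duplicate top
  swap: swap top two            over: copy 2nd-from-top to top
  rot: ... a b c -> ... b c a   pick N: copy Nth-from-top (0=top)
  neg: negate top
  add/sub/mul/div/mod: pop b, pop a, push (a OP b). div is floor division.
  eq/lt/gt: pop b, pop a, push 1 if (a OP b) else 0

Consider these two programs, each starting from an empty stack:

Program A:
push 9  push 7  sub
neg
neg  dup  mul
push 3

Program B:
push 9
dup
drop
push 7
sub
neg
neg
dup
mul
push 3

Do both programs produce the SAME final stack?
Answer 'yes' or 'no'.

Answer: yes

Derivation:
Program A trace:
  After 'push 9': [9]
  After 'push 7': [9, 7]
  After 'sub': [2]
  After 'neg': [-2]
  After 'neg': [2]
  After 'dup': [2, 2]
  After 'mul': [4]
  After 'push 3': [4, 3]
Program A final stack: [4, 3]

Program B trace:
  After 'push 9': [9]
  After 'dup': [9, 9]
  After 'drop': [9]
  After 'push 7': [9, 7]
  After 'sub': [2]
  After 'neg': [-2]
  After 'neg': [2]
  After 'dup': [2, 2]
  After 'mul': [4]
  After 'push 3': [4, 3]
Program B final stack: [4, 3]
Same: yes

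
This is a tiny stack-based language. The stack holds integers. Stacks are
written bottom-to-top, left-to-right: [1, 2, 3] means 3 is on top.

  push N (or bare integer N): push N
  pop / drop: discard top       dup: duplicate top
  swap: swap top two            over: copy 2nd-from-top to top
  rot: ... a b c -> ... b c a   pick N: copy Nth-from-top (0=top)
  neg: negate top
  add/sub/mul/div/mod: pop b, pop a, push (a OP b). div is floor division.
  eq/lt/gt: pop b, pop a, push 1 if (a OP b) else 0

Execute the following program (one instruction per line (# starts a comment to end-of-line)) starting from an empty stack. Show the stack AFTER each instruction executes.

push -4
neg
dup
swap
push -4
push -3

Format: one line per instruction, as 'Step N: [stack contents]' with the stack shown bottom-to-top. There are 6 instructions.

Step 1: [-4]
Step 2: [4]
Step 3: [4, 4]
Step 4: [4, 4]
Step 5: [4, 4, -4]
Step 6: [4, 4, -4, -3]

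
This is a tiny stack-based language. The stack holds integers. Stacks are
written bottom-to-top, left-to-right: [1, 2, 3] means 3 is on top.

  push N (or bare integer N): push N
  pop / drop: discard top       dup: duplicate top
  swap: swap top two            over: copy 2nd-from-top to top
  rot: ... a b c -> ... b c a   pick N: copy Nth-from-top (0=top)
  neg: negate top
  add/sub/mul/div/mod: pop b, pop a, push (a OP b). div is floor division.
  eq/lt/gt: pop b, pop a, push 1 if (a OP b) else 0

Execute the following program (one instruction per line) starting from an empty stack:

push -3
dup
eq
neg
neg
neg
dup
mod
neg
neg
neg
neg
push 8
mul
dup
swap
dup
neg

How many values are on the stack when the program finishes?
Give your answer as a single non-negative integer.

After 'push -3': stack = [-3] (depth 1)
After 'dup': stack = [-3, -3] (depth 2)
After 'eq': stack = [1] (depth 1)
After 'neg': stack = [-1] (depth 1)
After 'neg': stack = [1] (depth 1)
After 'neg': stack = [-1] (depth 1)
After 'dup': stack = [-1, -1] (depth 2)
After 'mod': stack = [0] (depth 1)
After 'neg': stack = [0] (depth 1)
After 'neg': stack = [0] (depth 1)
After 'neg': stack = [0] (depth 1)
After 'neg': stack = [0] (depth 1)
After 'push 8': stack = [0, 8] (depth 2)
After 'mul': stack = [0] (depth 1)
After 'dup': stack = [0, 0] (depth 2)
After 'swap': stack = [0, 0] (depth 2)
After 'dup': stack = [0, 0, 0] (depth 3)
After 'neg': stack = [0, 0, 0] (depth 3)

Answer: 3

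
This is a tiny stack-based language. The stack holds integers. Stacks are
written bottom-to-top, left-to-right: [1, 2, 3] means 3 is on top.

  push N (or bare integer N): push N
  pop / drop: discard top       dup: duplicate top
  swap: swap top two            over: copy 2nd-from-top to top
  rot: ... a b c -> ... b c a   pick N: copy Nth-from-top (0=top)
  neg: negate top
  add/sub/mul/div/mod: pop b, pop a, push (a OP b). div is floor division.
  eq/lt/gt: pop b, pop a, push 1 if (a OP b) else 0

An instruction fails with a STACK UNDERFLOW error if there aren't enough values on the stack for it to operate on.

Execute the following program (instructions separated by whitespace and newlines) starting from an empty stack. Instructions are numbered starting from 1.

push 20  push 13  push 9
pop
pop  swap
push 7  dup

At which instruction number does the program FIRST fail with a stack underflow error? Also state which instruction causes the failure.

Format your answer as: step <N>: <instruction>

Step 1 ('push 20'): stack = [20], depth = 1
Step 2 ('push 13'): stack = [20, 13], depth = 2
Step 3 ('push 9'): stack = [20, 13, 9], depth = 3
Step 4 ('pop'): stack = [20, 13], depth = 2
Step 5 ('pop'): stack = [20], depth = 1
Step 6 ('swap'): needs 2 value(s) but depth is 1 — STACK UNDERFLOW

Answer: step 6: swap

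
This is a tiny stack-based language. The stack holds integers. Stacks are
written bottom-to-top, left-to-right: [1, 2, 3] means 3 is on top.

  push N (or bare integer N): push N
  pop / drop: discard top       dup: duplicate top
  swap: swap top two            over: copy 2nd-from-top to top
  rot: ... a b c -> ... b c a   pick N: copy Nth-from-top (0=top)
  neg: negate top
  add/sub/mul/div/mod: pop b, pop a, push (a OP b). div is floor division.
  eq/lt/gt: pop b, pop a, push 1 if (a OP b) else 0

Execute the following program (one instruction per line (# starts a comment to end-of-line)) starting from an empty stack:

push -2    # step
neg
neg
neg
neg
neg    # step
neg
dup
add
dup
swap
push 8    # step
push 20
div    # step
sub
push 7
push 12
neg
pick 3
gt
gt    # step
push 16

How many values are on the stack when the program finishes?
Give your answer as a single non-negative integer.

After 'push -2': stack = [-2] (depth 1)
After 'neg': stack = [2] (depth 1)
After 'neg': stack = [-2] (depth 1)
After 'neg': stack = [2] (depth 1)
After 'neg': stack = [-2] (depth 1)
After 'neg': stack = [2] (depth 1)
After 'neg': stack = [-2] (depth 1)
After 'dup': stack = [-2, -2] (depth 2)
After 'add': stack = [-4] (depth 1)
After 'dup': stack = [-4, -4] (depth 2)
  ...
After 'push 20': stack = [-4, -4, 8, 20] (depth 4)
After 'div': stack = [-4, -4, 0] (depth 3)
After 'sub': stack = [-4, -4] (depth 2)
After 'push 7': stack = [-4, -4, 7] (depth 3)
After 'push 12': stack = [-4, -4, 7, 12] (depth 4)
After 'neg': stack = [-4, -4, 7, -12] (depth 4)
After 'pick 3': stack = [-4, -4, 7, -12, -4] (depth 5)
After 'gt': stack = [-4, -4, 7, 0] (depth 4)
After 'gt': stack = [-4, -4, 1] (depth 3)
After 'push 16': stack = [-4, -4, 1, 16] (depth 4)

Answer: 4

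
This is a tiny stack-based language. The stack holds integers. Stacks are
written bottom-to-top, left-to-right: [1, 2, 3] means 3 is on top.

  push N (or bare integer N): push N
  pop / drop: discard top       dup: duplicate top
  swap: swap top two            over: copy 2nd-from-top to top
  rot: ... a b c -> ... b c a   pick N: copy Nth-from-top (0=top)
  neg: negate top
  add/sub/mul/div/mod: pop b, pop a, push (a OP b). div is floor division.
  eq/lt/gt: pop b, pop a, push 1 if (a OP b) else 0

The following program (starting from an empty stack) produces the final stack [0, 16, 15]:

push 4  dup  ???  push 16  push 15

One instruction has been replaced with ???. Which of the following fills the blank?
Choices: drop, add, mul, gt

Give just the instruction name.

Answer: gt

Derivation:
Stack before ???: [4, 4]
Stack after ???:  [0]
Checking each choice:
  drop: produces [4, 16, 15]
  add: produces [8, 16, 15]
  mul: produces [16, 16, 15]
  gt: MATCH


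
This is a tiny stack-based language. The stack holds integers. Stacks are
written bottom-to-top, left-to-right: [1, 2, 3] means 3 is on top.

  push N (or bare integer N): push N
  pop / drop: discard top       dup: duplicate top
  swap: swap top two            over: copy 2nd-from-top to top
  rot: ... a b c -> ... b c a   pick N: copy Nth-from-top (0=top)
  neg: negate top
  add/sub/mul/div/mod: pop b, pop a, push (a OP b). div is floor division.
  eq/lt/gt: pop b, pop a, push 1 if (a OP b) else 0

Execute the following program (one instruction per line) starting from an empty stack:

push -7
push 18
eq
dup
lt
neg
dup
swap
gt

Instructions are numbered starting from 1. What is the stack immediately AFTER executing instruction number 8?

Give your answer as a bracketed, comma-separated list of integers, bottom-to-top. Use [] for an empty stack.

Step 1 ('push -7'): [-7]
Step 2 ('push 18'): [-7, 18]
Step 3 ('eq'): [0]
Step 4 ('dup'): [0, 0]
Step 5 ('lt'): [0]
Step 6 ('neg'): [0]
Step 7 ('dup'): [0, 0]
Step 8 ('swap'): [0, 0]

Answer: [0, 0]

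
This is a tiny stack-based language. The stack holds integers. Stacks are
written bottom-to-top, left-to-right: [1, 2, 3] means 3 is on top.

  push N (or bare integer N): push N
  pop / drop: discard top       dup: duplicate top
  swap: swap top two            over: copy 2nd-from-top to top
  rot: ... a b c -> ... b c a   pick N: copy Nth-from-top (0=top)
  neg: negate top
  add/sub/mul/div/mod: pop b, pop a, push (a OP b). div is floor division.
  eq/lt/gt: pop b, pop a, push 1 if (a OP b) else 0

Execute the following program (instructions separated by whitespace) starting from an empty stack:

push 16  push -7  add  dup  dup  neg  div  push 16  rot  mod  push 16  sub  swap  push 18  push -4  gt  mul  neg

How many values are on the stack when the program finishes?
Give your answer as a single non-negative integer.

After 'push 16': stack = [16] (depth 1)
After 'push -7': stack = [16, -7] (depth 2)
After 'add': stack = [9] (depth 1)
After 'dup': stack = [9, 9] (depth 2)
After 'dup': stack = [9, 9, 9] (depth 3)
After 'neg': stack = [9, 9, -9] (depth 3)
After 'div': stack = [9, -1] (depth 2)
After 'push 16': stack = [9, -1, 16] (depth 3)
After 'rot': stack = [-1, 16, 9] (depth 3)
After 'mod': stack = [-1, 7] (depth 2)
After 'push 16': stack = [-1, 7, 16] (depth 3)
After 'sub': stack = [-1, -9] (depth 2)
After 'swap': stack = [-9, -1] (depth 2)
After 'push 18': stack = [-9, -1, 18] (depth 3)
After 'push -4': stack = [-9, -1, 18, -4] (depth 4)
After 'gt': stack = [-9, -1, 1] (depth 3)
After 'mul': stack = [-9, -1] (depth 2)
After 'neg': stack = [-9, 1] (depth 2)

Answer: 2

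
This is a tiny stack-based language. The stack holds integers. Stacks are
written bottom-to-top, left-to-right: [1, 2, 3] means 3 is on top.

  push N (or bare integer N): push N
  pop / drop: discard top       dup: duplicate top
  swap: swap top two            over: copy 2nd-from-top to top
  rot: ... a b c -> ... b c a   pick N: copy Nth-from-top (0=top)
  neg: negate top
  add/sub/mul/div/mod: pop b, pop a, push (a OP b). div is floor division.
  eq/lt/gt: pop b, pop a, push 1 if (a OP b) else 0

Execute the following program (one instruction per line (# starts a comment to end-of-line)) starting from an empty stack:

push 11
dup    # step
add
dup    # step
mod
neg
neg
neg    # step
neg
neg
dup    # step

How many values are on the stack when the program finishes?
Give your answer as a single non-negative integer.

Answer: 2

Derivation:
After 'push 11': stack = [11] (depth 1)
After 'dup': stack = [11, 11] (depth 2)
After 'add': stack = [22] (depth 1)
After 'dup': stack = [22, 22] (depth 2)
After 'mod': stack = [0] (depth 1)
After 'neg': stack = [0] (depth 1)
After 'neg': stack = [0] (depth 1)
After 'neg': stack = [0] (depth 1)
After 'neg': stack = [0] (depth 1)
After 'neg': stack = [0] (depth 1)
After 'dup': stack = [0, 0] (depth 2)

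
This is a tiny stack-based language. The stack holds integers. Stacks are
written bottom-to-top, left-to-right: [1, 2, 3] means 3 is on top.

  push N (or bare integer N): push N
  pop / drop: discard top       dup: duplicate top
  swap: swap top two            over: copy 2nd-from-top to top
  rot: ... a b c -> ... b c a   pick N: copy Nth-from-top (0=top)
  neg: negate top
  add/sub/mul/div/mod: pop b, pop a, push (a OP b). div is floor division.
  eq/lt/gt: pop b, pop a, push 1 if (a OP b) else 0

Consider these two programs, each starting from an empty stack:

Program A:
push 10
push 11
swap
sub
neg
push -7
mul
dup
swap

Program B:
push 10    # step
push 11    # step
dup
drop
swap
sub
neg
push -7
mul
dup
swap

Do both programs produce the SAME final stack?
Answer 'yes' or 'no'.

Program A trace:
  After 'push 10': [10]
  After 'push 11': [10, 11]
  After 'swap': [11, 10]
  After 'sub': [1]
  After 'neg': [-1]
  After 'push -7': [-1, -7]
  After 'mul': [7]
  After 'dup': [7, 7]
  After 'swap': [7, 7]
Program A final stack: [7, 7]

Program B trace:
  After 'push 10': [10]
  After 'push 11': [10, 11]
  After 'dup': [10, 11, 11]
  After 'drop': [10, 11]
  After 'swap': [11, 10]
  After 'sub': [1]
  After 'neg': [-1]
  After 'push -7': [-1, -7]
  After 'mul': [7]
  After 'dup': [7, 7]
  After 'swap': [7, 7]
Program B final stack: [7, 7]
Same: yes

Answer: yes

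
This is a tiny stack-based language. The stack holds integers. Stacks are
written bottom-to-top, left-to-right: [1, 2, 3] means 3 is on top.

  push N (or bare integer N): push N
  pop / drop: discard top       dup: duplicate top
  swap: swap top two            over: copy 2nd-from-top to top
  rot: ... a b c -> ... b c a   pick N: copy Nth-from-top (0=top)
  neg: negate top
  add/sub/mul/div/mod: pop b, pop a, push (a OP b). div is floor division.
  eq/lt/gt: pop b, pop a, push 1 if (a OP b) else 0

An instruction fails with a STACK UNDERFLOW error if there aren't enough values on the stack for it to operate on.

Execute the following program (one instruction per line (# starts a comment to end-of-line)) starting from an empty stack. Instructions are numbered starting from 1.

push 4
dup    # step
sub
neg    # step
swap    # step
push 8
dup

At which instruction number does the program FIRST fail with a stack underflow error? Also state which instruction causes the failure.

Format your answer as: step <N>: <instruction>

Step 1 ('push 4'): stack = [4], depth = 1
Step 2 ('dup'): stack = [4, 4], depth = 2
Step 3 ('sub'): stack = [0], depth = 1
Step 4 ('neg'): stack = [0], depth = 1
Step 5 ('swap'): needs 2 value(s) but depth is 1 — STACK UNDERFLOW

Answer: step 5: swap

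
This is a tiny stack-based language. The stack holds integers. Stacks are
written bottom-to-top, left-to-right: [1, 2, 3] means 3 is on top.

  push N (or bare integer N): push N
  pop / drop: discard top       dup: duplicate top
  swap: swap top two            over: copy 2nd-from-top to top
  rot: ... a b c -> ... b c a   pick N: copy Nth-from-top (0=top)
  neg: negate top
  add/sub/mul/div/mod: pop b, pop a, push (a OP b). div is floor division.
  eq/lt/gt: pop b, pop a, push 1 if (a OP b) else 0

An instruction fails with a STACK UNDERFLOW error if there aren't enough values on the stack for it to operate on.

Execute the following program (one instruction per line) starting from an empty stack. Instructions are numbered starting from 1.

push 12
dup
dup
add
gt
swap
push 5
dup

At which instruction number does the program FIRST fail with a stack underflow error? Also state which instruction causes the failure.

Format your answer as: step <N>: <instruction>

Answer: step 6: swap

Derivation:
Step 1 ('push 12'): stack = [12], depth = 1
Step 2 ('dup'): stack = [12, 12], depth = 2
Step 3 ('dup'): stack = [12, 12, 12], depth = 3
Step 4 ('add'): stack = [12, 24], depth = 2
Step 5 ('gt'): stack = [0], depth = 1
Step 6 ('swap'): needs 2 value(s) but depth is 1 — STACK UNDERFLOW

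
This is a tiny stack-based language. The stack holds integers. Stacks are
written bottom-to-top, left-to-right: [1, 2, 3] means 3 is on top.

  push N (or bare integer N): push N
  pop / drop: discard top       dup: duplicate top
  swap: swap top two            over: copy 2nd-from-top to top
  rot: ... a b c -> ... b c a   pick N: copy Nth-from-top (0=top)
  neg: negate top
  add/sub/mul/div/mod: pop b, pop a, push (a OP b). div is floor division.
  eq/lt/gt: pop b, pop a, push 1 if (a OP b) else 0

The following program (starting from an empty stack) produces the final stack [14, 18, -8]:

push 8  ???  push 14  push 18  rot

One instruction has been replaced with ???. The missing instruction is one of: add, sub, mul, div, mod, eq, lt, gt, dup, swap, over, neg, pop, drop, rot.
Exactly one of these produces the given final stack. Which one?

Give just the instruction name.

Stack before ???: [8]
Stack after ???:  [-8]
The instruction that transforms [8] -> [-8] is: neg

Answer: neg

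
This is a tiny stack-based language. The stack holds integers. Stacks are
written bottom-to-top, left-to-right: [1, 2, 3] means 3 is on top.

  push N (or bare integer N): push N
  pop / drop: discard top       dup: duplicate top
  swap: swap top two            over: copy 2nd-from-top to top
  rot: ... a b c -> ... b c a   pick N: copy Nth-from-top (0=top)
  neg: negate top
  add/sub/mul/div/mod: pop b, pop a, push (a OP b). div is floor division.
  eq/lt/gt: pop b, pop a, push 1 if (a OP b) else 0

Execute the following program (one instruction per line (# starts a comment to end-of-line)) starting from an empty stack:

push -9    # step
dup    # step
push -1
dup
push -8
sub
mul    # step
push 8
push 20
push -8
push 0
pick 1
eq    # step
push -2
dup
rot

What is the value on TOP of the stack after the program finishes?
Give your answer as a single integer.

Answer: 0

Derivation:
After 'push -9': [-9]
After 'dup': [-9, -9]
After 'push -1': [-9, -9, -1]
After 'dup': [-9, -9, -1, -1]
After 'push -8': [-9, -9, -1, -1, -8]
After 'sub': [-9, -9, -1, 7]
After 'mul': [-9, -9, -7]
After 'push 8': [-9, -9, -7, 8]
After 'push 20': [-9, -9, -7, 8, 20]
After 'push -8': [-9, -9, -7, 8, 20, -8]
After 'push 0': [-9, -9, -7, 8, 20, -8, 0]
After 'pick 1': [-9, -9, -7, 8, 20, -8, 0, -8]
After 'eq': [-9, -9, -7, 8, 20, -8, 0]
After 'push -2': [-9, -9, -7, 8, 20, -8, 0, -2]
After 'dup': [-9, -9, -7, 8, 20, -8, 0, -2, -2]
After 'rot': [-9, -9, -7, 8, 20, -8, -2, -2, 0]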